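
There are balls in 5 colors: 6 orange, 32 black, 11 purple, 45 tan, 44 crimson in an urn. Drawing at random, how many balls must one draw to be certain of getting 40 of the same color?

Treat the 5 colors as pigeonholes.
In the worst case we take at most 39 of each color, but all 6 orange, all 32 black, and all 11 purple (fewer than 39), giving 6 + 32 + 11 + 39 + 39 = 127.
One more ball then forces some color to 40, so 127 + 1 = 128.

128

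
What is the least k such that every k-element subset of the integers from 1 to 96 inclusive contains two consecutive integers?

Partition {1, …, 96} into 48 pairs: {1,2}, {3,4}, …, {95,96}.
Choosing 48 integers — say the 48 even numbers 2, 4, …, 96 — takes one from each pair and avoids the property.
Choosing 49 forces two into the same pair by pigeonhole, and those are consecutive. So 49.

49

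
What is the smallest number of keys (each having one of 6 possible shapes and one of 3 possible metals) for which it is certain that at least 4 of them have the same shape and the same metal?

There are 6 × 3 = 18 (shape, metal) combinations acting as pigeonholes.
With 18 × 3 = 54 keys we could place exactly 3 in each, with no (shape, metal) pair reaching 4.
One more forces some (shape, metal) pair to hold 4, so 54 + 1 = 55.

55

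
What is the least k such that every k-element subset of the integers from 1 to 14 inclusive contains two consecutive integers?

8

Partition {1, …, 14} into 7 pairs: {1,2}, {3,4}, …, {13,14}.
Choosing 7 integers — say the 7 even numbers 2, 4, …, 14 — takes one from each pair and avoids the property.
Choosing 8 forces two into the same pair by pigeonhole, and those are consecutive. So 8.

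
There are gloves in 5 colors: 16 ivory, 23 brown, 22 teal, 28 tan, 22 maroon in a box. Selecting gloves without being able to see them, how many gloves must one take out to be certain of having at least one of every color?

The hardest color to obtain is ivory: we could draw every other glove first — 111 − 16 = 95 gloves — without a single ivory one.
The next draw must be ivory, so 95 + 1 = 96.

96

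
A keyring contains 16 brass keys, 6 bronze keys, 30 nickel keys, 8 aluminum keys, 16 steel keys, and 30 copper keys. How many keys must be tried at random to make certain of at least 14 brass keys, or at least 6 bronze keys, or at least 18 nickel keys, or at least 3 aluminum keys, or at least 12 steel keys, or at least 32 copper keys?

79

Each of the 6 types has its own threshold; avoid all of them simultaneously.
The worst case stops just short of every target: 13 brass, 5 bronze, 17 nickel, 2 aluminum, 11 steel, all 30 copper — 13 + 5 + 17 + 2 + 11 + 30 = 78 keys.
One more key must push some type to its target, so 78 + 1 = 79.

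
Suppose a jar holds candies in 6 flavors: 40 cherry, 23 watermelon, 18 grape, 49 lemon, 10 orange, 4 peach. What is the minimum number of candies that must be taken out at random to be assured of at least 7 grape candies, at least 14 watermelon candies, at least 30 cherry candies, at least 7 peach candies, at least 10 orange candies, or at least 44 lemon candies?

105

Each of the 6 flavors has its own threshold; avoid all of them simultaneously.
The worst case stops just short of every target: 29 cherry, 13 watermelon, 6 grape, 43 lemon, 9 orange, all 4 peach — 29 + 13 + 6 + 43 + 9 + 4 = 104 candies.
One more candy must push some flavor to its target, so 104 + 1 = 105.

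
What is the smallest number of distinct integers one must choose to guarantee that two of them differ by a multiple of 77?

78

Two integers differ by a multiple of 77 exactly when they share a remainder mod 77.
There are 77 residue classes mod 77, so 77 integers can all lie in distinct classes.
One more integer must repeat a residue, giving a difference divisible by 77. So n = 77 + 1 = 78.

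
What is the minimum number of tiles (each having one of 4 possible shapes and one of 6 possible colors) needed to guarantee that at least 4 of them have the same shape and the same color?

There are 4 × 6 = 24 (shape, color) combinations acting as pigeonholes.
With 24 × 3 = 72 tiles we could place exactly 3 in each, with no (shape, color) pair reaching 4.
One more forces some (shape, color) pair to hold 4, so 72 + 1 = 73.

73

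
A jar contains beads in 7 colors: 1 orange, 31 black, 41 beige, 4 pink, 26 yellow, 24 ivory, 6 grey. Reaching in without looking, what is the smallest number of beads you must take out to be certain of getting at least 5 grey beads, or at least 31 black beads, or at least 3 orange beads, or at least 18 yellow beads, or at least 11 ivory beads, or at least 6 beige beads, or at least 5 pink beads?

The worst case stops just short of every target: all 1 orange, 30 black, 5 beige, 4 pink, 17 yellow, 10 ivory, 4 grey — 1 + 30 + 5 + 4 + 17 + 10 + 4 = 71 beads.
One more bead must push some color to its target, so 71 + 1 = 72.

72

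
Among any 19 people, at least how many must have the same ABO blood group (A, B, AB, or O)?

If each of the 4 ABO blood groups held at most 4, the total would be at most 4 × 4 = 16 < 19, a contradiction.
So at least one holds ⌈19/4⌉ = 5.

5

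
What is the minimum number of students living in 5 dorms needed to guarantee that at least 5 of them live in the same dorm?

There are 5 dorms acting as pigeonholes.
With 5 × 4 = 20 students we could place exactly 4 in each, with no class reaching 5.
One more forces some class to hold 5, so 20 + 1 = 21.

21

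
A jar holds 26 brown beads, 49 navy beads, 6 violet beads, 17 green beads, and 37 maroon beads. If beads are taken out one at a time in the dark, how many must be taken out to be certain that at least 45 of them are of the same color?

In the worst case we take at most 44 of each color, but all 26 brown, all 6 violet, all 17 green, and all 37 maroon (fewer than 44), giving 26 + 44 + 6 + 17 + 37 = 130.
One more bead then forces some color to 45, so 130 + 1 = 131.

131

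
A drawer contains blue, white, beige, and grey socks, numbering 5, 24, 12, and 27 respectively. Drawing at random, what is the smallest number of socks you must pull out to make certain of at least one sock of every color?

64

The hardest color to obtain is blue: we could draw every other sock first — 68 − 5 = 63 socks — without a single blue one.
The next draw must be blue, so 63 + 1 = 64.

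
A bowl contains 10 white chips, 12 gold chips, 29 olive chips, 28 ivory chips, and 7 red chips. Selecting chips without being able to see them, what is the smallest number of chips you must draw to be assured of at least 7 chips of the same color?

The worst case takes 6 chips of each color without reaching 7 of any: 5 × 6 = 30.
The next chip must bring some color to 7, so 30 + 1 = 31.

31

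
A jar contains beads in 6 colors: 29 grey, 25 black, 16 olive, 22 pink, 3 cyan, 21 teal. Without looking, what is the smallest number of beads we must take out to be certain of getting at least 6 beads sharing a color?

29

In the worst case we take at most 5 of each color, but all 3 cyan (fewer than 5), giving 5 + 5 + 5 + 5 + 3 + 5 = 28.
One more bead then forces some color to 6, so 28 + 1 = 29.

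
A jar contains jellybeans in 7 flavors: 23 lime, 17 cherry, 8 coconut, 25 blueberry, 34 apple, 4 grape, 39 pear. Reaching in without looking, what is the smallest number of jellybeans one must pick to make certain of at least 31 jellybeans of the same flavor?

138

Treat the 7 flavors as pigeonholes.
In the worst case we take at most 30 of each flavor, but all 23 lime, all 17 cherry, all 8 coconut, all 25 blueberry, and all 4 grape (fewer than 30), giving 23 + 17 + 8 + 25 + 30 + 4 + 30 = 137.
One more jellybean then forces some flavor to 31, so 137 + 1 = 138.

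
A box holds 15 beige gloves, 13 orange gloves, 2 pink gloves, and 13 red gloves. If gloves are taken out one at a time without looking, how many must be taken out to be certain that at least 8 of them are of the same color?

In the worst case we take at most 7 of each color, but all 2 pink (fewer than 7), giving 7 + 7 + 2 + 7 = 23.
One more glove then forces some color to 8, so 23 + 1 = 24.

24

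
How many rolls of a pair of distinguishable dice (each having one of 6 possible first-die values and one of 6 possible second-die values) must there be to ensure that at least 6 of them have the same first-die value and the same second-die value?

There are 6 × 6 = 36 (first-die value, second-die value) combinations acting as pigeonholes.
With 36 × 5 = 180 rolls of a pair of distinguishable dice we could place exactly 5 in each, with no (first-die value, second-die value) pair reaching 6.
One more forces some (first-die value, second-die value) pair to hold 6, so 180 + 1 = 181.

181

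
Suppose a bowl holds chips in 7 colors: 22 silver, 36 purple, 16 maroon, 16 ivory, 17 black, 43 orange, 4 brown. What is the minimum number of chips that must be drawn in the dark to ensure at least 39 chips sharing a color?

150

Treat the 7 colors as pigeonholes.
In the worst case we take at most 38 of each color, but all 22 silver, all 36 purple, all 16 maroon, all 16 ivory, all 17 black, and all 4 brown (fewer than 38), giving 22 + 36 + 16 + 16 + 17 + 38 + 4 = 149.
One more chip then forces some color to 39, so 149 + 1 = 150.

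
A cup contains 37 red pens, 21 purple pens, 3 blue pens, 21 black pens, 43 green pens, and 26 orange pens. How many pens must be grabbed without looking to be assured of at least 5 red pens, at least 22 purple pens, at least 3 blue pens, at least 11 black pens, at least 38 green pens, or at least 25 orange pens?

99

The worst case stops just short of every target: 4 red, 21 purple, 2 blue, 10 black, 37 green, 24 orange — 4 + 21 + 2 + 10 + 37 + 24 = 98 pens.
One more pen must push some ink color to its target, so 98 + 1 = 99.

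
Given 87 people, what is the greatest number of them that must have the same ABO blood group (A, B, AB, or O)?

There are 4 ABO blood groups, which serve as the pigeonholes.
If each of the 4 ABO blood groups held at most 21, the total would be at most 4 × 21 = 84 < 87, a contradiction.
So at least one holds ⌈87/4⌉ = 22.

22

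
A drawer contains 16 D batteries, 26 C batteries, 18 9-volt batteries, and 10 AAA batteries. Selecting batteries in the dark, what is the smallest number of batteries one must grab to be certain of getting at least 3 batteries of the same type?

9

The worst case takes 2 batteries of each type without reaching 3 of any: 4 × 2 = 8.
The next battery must bring some type to 3, so 8 + 1 = 9.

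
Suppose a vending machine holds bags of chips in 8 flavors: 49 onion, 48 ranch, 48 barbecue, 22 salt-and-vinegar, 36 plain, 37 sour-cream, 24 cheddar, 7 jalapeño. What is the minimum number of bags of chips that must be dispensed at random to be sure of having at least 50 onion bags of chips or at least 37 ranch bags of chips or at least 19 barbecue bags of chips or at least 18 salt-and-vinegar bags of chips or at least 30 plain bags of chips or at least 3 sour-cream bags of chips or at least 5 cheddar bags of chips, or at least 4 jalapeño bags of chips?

159

The worst case stops just short of every target: 49 onion, 36 ranch, 18 barbecue, 17 salt-and-vinegar, 29 plain, 2 sour-cream, 4 cheddar, 3 jalapeño — 49 + 36 + 18 + 17 + 29 + 2 + 4 + 3 = 158 bags of chips.
One more bag of chips must push some flavor to its target, so 158 + 1 = 159.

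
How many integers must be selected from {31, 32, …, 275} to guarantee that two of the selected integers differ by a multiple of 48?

Use the pigeonhole principle on residue classes: group the integers by remainder mod 48; there are 48 residue classes, each nonempty in this range.
Choosing one from each class (48 integers) avoids any shared remainder.
One more choice must repeat a class, so two differ by a multiple of 48. Hence 48 + 1 = 49.

49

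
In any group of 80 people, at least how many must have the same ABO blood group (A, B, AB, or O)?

The 80 people fall into 4 ABO blood groups.
If each of the 4 ABO blood groups held at most 19, the total would be at most 4 × 19 = 76 < 80, a contradiction.
So at least one holds ⌈80/4⌉ = 20.

20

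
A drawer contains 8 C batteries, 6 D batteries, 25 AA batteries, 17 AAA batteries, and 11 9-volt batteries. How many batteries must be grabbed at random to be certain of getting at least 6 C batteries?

The worst case draws every non-C battery first: 6 + 25 + 17 + 11 = 59.
The next 6 draws are then forced to be C, giving 59 + 6 = 65.

65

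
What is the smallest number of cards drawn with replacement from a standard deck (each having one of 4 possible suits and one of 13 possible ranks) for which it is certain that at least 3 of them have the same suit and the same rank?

105

There are 4 × 13 = 52 (suit, rank) combinations acting as pigeonholes.
With 52 × 2 = 104 cards drawn with replacement from a standard deck we could place exactly 2 in each, with no (suit, rank) pair reaching 3.
One more forces some (suit, rank) pair to hold 3, so 104 + 1 = 105.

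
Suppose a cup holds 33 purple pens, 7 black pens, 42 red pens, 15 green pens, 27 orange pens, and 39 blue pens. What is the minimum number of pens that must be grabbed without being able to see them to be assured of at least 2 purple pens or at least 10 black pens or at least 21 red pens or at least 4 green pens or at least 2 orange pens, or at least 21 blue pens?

53

The worst case stops just short of every target: 1 purple, all 7 black, 20 red, 3 green, 1 orange, 20 blue — 1 + 7 + 20 + 3 + 1 + 20 = 52 pens.
One more pen must push some ink color to its target, so 52 + 1 = 53.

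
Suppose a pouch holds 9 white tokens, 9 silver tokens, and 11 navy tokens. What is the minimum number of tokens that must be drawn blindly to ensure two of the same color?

The worst case takes 1 token of each color without reaching 2 of any: 3 × 1 = 3.
The next token must bring some color to 2, so 3 + 1 = 4.

4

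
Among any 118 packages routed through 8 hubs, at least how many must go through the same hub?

The 118 packages fall into 8 hubs.
If each of the 8 hubs held at most 14, the total would be at most 8 × 14 = 112 < 118, a contradiction.
So at least one holds ⌈118/8⌉ = 15.

15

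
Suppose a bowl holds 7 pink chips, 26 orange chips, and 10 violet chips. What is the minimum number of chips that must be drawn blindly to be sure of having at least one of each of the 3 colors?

The hardest color to obtain is pink: we could draw every other chip first — 43 − 7 = 36 chips — without a single pink one.
The next draw must be pink, so 36 + 1 = 37.

37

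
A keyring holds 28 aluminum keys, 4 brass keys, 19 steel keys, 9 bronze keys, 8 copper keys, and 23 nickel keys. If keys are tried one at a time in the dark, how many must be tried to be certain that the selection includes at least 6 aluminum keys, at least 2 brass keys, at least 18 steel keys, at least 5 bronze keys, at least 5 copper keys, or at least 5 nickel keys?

36

Each of the 6 types has its own threshold; avoid all of them simultaneously.
The worst case stops just short of every target: 5 aluminum, 1 brass, 17 steel, 4 bronze, 4 copper, 4 nickel — 5 + 1 + 17 + 4 + 4 + 4 = 35 keys.
One more key must push some type to its target, so 35 + 1 = 36.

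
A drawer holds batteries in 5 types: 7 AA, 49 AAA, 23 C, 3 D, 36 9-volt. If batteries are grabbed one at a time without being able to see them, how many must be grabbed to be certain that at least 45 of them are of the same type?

114

Treat the 5 types as pigeonholes.
In the worst case we take at most 44 of each type, but all 7 AA, all 23 C, all 3 D, and all 36 9-volt (fewer than 44), giving 7 + 44 + 23 + 3 + 36 = 113.
One more battery then forces some type to 45, so 113 + 1 = 114.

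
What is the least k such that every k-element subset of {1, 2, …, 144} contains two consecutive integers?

Partition {1, …, 144} into 72 pairs: {1,2}, {3,4}, …, {143,144}.
Choosing 72 integers — say the 72 even numbers 2, 4, …, 144 — takes one from each pair and avoids the property.
Choosing 73 forces two into the same pair by pigeonhole, and those are consecutive. So 73.

73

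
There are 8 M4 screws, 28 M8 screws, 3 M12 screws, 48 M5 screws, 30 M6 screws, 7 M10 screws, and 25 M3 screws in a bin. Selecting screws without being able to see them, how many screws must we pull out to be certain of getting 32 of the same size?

In the worst case we take at most 31 of each size, but all 8 M4, all 28 M8, all 3 M12, all 30 M6, all 7 M10, and all 25 M3 (fewer than 31), giving 8 + 28 + 3 + 31 + 30 + 7 + 25 = 132.
One more screw then forces some size to 32, so 132 + 1 = 133.

133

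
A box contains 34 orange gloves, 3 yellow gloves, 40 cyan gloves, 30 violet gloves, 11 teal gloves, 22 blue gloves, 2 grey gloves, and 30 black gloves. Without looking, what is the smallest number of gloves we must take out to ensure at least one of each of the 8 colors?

The hardest color to obtain is grey: we could draw every other glove first — 172 − 2 = 170 gloves — without a single grey one.
The next draw must be grey, so 170 + 1 = 171.

171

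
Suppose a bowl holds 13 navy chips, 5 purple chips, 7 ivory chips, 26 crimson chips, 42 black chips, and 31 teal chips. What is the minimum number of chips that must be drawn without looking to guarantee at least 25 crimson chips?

123

The worst case draws every non-crimson chip first: 13 + 5 + 7 + 42 + 31 = 98.
The next 25 draws are then forced to be crimson, giving 98 + 25 = 123.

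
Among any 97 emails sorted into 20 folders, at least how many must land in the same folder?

5

The 97 emails fall into 20 folders.
If each of the 20 folders held at most 4, the total would be at most 20 × 4 = 80 < 97, a contradiction.
So at least one holds ⌈97/20⌉ = 5.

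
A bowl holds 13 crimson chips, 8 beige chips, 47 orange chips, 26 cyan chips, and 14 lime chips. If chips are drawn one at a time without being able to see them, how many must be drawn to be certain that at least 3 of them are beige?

The worst case draws every non-beige chip first: 13 + 47 + 26 + 14 = 100.
The next 3 draws are then forced to be beige, giving 100 + 3 = 103.

103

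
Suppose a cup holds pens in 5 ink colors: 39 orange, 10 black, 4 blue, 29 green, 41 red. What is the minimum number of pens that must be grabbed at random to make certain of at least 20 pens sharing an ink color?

72

In the worst case we take at most 19 of each ink color, but all 10 black and all 4 blue (fewer than 19), giving 19 + 10 + 4 + 19 + 19 = 71.
One more pen then forces some ink color to 20, so 71 + 1 = 72.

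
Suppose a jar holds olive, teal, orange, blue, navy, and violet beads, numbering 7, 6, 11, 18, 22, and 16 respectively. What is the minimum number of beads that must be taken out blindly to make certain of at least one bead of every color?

The hardest color to obtain is teal: we could draw every other bead first — 80 − 6 = 74 beads — without a single teal one.
The next draw must be teal, so 74 + 1 = 75.

75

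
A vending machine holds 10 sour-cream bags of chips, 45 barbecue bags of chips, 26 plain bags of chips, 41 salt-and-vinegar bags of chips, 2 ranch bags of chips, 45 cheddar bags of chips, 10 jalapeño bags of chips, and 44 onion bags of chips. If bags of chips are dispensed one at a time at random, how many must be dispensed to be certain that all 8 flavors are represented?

The hardest flavor to obtain is ranch: we could draw every other bag of chips first — 223 − 2 = 221 bags of chips — without a single ranch one.
The next draw must be ranch, so 221 + 1 = 222.

222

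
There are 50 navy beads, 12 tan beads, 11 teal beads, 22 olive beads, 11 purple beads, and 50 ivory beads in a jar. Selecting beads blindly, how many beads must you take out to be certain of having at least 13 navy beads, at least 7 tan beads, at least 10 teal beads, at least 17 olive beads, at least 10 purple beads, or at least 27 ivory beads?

79

Each of the 6 colors has its own threshold; avoid all of them simultaneously.
The worst case stops just short of every target: 12 navy, 6 tan, 9 teal, 16 olive, 9 purple, 26 ivory — 12 + 6 + 9 + 16 + 9 + 26 = 78 beads.
One more bead must push some color to its target, so 78 + 1 = 79.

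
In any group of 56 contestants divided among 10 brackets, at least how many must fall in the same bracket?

The 56 contestants fall into 10 brackets.
If each of the 10 brackets held at most 5, the total would be at most 10 × 5 = 50 < 56, a contradiction.
So at least one holds ⌈56/10⌉ = 6.

6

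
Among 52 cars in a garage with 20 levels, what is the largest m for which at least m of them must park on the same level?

3

If each of the 20 levels held at most 2, the total would be at most 20 × 2 = 40 < 52, a contradiction.
So at least one holds ⌈52/20⌉ = 3.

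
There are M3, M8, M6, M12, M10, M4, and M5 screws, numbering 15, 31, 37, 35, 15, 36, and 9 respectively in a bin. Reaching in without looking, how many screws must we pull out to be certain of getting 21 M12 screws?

164

The worst case draws every non-M12 screw first: 15 + 31 + 37 + 15 + 36 + 9 = 143.
The next 21 draws are then forced to be M12, giving 143 + 21 = 164.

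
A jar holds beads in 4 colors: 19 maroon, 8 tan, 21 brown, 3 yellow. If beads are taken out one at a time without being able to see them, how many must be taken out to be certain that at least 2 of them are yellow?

50

The worst case draws every non-yellow bead first: 19 + 8 + 21 = 48.
The next 2 draws are then forced to be yellow, giving 48 + 2 = 50.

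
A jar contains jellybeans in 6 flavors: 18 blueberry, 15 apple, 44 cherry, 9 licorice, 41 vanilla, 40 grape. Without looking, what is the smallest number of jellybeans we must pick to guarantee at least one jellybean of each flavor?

The hardest flavor to obtain is licorice: we could draw every other jellybean first — 167 − 9 = 158 jellybeans — without a single licorice one.
The next draw must be licorice, so 158 + 1 = 159.

159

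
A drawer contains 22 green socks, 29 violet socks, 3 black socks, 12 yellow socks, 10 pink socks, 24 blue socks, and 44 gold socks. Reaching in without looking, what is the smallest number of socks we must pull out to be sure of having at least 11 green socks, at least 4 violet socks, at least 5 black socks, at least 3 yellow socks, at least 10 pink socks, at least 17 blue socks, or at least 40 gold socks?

Each of the 7 colors has its own threshold; avoid all of them simultaneously.
The worst case stops just short of every target: 10 green, 3 violet, all 3 black, 2 yellow, 9 pink, 16 blue, 39 gold — 10 + 3 + 3 + 2 + 9 + 16 + 39 = 82 socks.
One more sock must push some color to its target, so 82 + 1 = 83.

83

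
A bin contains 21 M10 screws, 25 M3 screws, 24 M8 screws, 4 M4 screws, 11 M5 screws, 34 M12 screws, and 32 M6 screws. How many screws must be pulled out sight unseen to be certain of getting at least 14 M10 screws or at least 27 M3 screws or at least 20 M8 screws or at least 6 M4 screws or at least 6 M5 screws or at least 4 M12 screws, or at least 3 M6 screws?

Each of the 7 sizes has its own threshold; avoid all of them simultaneously.
The worst case stops just short of every target: 13 M10, all 25 M3, 19 M8, all 4 M4, 5 M5, 3 M12, 2 M6 — 13 + 25 + 19 + 4 + 5 + 3 + 2 = 71 screws.
One more screw must push some size to its target, so 71 + 1 = 72.

72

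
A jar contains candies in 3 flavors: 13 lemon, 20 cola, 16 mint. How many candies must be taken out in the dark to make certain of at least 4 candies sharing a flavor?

10

The worst case takes 3 candies of each flavor without reaching 4 of any: 3 × 3 = 9.
The next candy must bring some flavor to 4, so 9 + 1 = 10.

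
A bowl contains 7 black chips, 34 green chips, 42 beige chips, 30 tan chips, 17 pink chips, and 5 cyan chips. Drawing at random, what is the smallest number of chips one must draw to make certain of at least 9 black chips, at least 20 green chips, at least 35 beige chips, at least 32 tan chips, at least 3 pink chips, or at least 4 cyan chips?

96

The worst case stops just short of every target: all 7 black, 19 green, 34 beige, all 30 tan, 2 pink, 3 cyan — 7 + 19 + 34 + 30 + 2 + 3 = 95 chips.
One more chip must push some color to its target, so 95 + 1 = 96.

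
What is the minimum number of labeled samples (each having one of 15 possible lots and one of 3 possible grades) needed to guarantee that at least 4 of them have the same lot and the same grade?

136

There are 15 × 3 = 45 (lot, grade) combinations acting as pigeonholes.
With 45 × 3 = 135 labeled samples we could place exactly 3 in each, with no (lot, grade) pair reaching 4.
One more forces some (lot, grade) pair to hold 4, so 135 + 1 = 136.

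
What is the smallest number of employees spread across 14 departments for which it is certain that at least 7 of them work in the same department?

There are 14 departments acting as pigeonholes.
With 14 × 6 = 84 employees we could place exactly 6 in each, with no class reaching 7.
One more forces some class to hold 7, so 84 + 1 = 85.

85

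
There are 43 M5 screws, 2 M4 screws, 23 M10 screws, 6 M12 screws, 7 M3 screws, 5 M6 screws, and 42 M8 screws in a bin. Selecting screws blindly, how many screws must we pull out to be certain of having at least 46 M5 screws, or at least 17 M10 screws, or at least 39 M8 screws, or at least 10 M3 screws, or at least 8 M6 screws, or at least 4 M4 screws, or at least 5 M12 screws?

116

The worst case stops just short of every target: all 43 M5, all 2 M4, 16 M10, 4 M12, all 7 M3, all 5 M6, 38 M8 — 43 + 2 + 16 + 4 + 7 + 5 + 38 = 115 screws.
One more screw must push some size to its target, so 115 + 1 = 116.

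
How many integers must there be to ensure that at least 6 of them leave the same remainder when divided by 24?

121

There are 24 residue classes modulo 24 acting as pigeonholes.
With 24 × 5 = 120 integers we could place exactly 5 in each, with no class reaching 6.
One more forces some class to hold 6, so 120 + 1 = 121.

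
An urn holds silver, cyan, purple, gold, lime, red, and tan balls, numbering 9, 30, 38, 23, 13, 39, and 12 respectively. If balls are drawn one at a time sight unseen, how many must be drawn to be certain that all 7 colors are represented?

156

The hardest color to obtain is silver: we could draw every other ball first — 164 − 9 = 155 balls — without a single silver one.
The next draw must be silver, so 155 + 1 = 156.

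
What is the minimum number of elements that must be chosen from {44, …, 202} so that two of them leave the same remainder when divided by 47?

48

Group the integers by remainder mod 47; there are 47 residue classes, each nonempty in this range.
Choosing one from each class (47 integers) avoids any shared remainder.
One more choice must repeat a class, so two differ by a multiple of 47. Hence 47 + 1 = 48.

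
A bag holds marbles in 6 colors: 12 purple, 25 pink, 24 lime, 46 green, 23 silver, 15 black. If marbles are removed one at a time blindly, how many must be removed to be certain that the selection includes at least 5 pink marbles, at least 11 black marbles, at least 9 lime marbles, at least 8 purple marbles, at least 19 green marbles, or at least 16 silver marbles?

The worst case stops just short of every target: 7 purple, 4 pink, 8 lime, 18 green, 15 silver, 10 black — 7 + 4 + 8 + 18 + 15 + 10 = 62 marbles.
One more marble must push some color to its target, so 62 + 1 = 63.

63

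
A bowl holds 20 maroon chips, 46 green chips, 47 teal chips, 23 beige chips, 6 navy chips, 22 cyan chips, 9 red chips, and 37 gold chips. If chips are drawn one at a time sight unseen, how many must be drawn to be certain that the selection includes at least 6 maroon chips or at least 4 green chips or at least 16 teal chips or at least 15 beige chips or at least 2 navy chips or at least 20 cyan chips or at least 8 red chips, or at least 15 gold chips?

The worst case stops just short of every target: 5 maroon, 3 green, 15 teal, 14 beige, 1 navy, 19 cyan, 7 red, 14 gold — 5 + 3 + 15 + 14 + 1 + 19 + 7 + 14 = 78 chips.
One more chip must push some color to its target, so 78 + 1 = 79.

79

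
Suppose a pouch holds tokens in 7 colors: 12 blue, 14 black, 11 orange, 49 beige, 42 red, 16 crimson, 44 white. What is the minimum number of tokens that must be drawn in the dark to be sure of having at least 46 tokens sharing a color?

185

In the worst case we take at most 45 of each color, but all 12 blue, all 14 black, all 11 orange, all 42 red, all 16 crimson, and all 44 white (fewer than 45), giving 12 + 14 + 11 + 45 + 42 + 16 + 44 = 184.
One more token then forces some color to 46, so 184 + 1 = 185.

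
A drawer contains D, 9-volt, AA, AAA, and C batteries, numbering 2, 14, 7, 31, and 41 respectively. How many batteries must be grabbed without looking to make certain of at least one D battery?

94

The worst case draws every non-D battery first: 14 + 7 + 31 + 41 = 93.
The next draw is then forced to be D, giving 93 + 1 = 94.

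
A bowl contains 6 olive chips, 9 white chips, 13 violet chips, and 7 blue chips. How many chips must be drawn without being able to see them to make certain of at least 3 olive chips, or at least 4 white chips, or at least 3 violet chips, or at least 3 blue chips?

10

The worst case stops just short of every target: 2 olive, 3 white, 2 violet, 2 blue — 2 + 3 + 2 + 2 = 9 chips.
One more chip must push some color to its target, so 9 + 1 = 10.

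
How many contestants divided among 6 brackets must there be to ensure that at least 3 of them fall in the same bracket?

13

There are 6 brackets acting as pigeonholes.
With 6 × 2 = 12 contestants we could place exactly 2 in each, with no class reaching 3.
One more forces some class to hold 3, so 12 + 1 = 13.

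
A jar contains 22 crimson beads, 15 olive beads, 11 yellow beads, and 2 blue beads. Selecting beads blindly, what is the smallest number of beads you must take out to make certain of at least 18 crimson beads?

46

The worst case draws every non-crimson bead first: 15 + 11 + 2 = 28.
The next 18 draws are then forced to be crimson, giving 28 + 18 = 46.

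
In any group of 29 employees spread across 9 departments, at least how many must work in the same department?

4

If each of the 9 departments held at most 3, the total would be at most 9 × 3 = 27 < 29, a contradiction.
So at least one holds ⌈29/9⌉ = 4.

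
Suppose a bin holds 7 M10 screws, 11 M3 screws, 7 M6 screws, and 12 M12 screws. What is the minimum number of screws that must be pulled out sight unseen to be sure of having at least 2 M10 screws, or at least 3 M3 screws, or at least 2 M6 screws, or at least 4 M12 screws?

Each of the 4 sizes has its own threshold; avoid all of them simultaneously.
The worst case stops just short of every target: 1 M10, 2 M3, 1 M6, 3 M12 — 1 + 2 + 1 + 3 = 7 screws.
One more screw must push some size to its target, so 7 + 1 = 8.

8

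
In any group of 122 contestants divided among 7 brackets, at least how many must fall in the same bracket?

The 122 contestants fall into 7 brackets.
If each of the 7 brackets held at most 17, the total would be at most 7 × 17 = 119 < 122, a contradiction.
So at least one holds ⌈122/7⌉ = 18.

18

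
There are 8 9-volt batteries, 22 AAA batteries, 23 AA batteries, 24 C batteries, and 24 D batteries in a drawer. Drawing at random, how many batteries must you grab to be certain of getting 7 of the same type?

31

The worst case takes 6 batteries of each type without reaching 7 of any: 5 × 6 = 30.
The next battery must bring some type to 7, so 30 + 1 = 31.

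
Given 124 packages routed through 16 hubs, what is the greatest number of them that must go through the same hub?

8

If each of the 16 hubs held at most 7, the total would be at most 16 × 7 = 112 < 124, a contradiction.
So at least one holds ⌈124/16⌉ = 8.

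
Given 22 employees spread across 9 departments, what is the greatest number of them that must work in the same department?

3

The 22 employees fall into 9 departments.
If each of the 9 departments held at most 2, the total would be at most 9 × 2 = 18 < 22, a contradiction.
So at least one holds ⌈22/9⌉ = 3.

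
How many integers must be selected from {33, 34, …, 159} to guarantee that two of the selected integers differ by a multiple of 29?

30

Group the integers by remainder mod 29; there are 29 residue classes, each nonempty in this range.
Choosing one from each class (29 integers) avoids any shared remainder.
One more choice must repeat a class, so two differ by a multiple of 29. Hence 29 + 1 = 30.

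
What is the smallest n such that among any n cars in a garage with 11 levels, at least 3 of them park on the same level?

There are 11 levels acting as pigeonholes.
With 11 × 2 = 22 cars we could place exactly 2 in each, with no class reaching 3.
One more forces some class to hold 3, so 22 + 1 = 23.

23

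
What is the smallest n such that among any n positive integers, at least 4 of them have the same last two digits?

There are 100 possible two-digit endings acting as pigeonholes.
With 100 × 3 = 300 positive integers we could place exactly 3 in each, with no class reaching 4.
One more forces some class to hold 4, so 300 + 1 = 301.

301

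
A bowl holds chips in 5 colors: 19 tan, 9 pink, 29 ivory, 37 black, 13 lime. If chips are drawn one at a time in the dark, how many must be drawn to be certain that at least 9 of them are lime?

103

To avoid lime chips as long as possible, exhaust the other 4 colors first.
The worst case draws every non-lime chip first: 19 + 9 + 29 + 37 = 94.
The next 9 draws are then forced to be lime, giving 94 + 9 = 103.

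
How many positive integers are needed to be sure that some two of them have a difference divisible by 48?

Use the pigeonhole principle on residue classes: two integers differ by a multiple of 48 exactly when they share a remainder mod 48.
There are 48 residue classes mod 48, so 48 integers can all lie in distinct classes.
One more integer must repeat a residue, giving a difference divisible by 48. So n = 48 + 1 = 49.

49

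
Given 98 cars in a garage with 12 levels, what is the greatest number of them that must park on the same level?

The 98 cars fall into 12 levels.
If each of the 12 levels held at most 8, the total would be at most 12 × 8 = 96 < 98, a contradiction.
So at least one holds ⌈98/12⌉ = 9.

9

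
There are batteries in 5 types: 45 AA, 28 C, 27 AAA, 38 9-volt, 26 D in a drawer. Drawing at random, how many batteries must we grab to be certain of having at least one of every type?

The hardest type to obtain is D: we could draw every other battery first — 164 − 26 = 138 batteries — without a single D one.
The next draw must be D, so 138 + 1 = 139.

139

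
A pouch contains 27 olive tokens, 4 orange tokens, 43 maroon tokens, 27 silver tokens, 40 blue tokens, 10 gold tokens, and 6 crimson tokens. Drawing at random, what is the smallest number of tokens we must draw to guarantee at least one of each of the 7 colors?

The hardest color to obtain is orange: we could draw every other token first — 157 − 4 = 153 tokens — without a single orange one.
The next draw must be orange, so 153 + 1 = 154.

154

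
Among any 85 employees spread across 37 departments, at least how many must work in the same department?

3

If each of the 37 departments held at most 2, the total would be at most 37 × 2 = 74 < 85, a contradiction.
So at least one holds ⌈85/37⌉ = 3.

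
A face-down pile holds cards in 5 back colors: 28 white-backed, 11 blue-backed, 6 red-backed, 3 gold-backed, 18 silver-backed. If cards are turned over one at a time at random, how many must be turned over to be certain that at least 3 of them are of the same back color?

Treat the 5 back colors as pigeonholes.
The worst case takes 2 cards of each back color without reaching 3 of any: 5 × 2 = 10.
The next card must bring some back color to 3, so 10 + 1 = 11.

11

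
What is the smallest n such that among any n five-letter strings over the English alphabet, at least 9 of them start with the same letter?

209

There are 26 possible first letters acting as pigeonholes.
With 26 × 8 = 208 five-letter strings over the English alphabet we could place exactly 8 in each, with no class reaching 9.
One more forces some class to hold 9, so 208 + 1 = 209.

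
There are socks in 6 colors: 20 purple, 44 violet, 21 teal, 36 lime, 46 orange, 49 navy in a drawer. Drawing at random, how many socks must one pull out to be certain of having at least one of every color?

The hardest color to obtain is purple: we could draw every other sock first — 216 − 20 = 196 socks — without a single purple one.
The next draw must be purple, so 196 + 1 = 197.

197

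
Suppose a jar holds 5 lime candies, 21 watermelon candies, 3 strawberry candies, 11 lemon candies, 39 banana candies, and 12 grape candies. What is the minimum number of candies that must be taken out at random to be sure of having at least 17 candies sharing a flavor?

In the worst case we take at most 16 of each flavor, but all 5 lime, all 3 strawberry, all 11 lemon, and all 12 grape (fewer than 16), giving 5 + 16 + 3 + 11 + 16 + 12 = 63.
One more candy then forces some flavor to 17, so 63 + 1 = 64.

64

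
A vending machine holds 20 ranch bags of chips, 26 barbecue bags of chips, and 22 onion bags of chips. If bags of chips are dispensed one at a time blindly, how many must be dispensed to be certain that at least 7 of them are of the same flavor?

19

The worst case takes 6 bags of chips of each flavor without reaching 7 of any: 3 × 6 = 18.
The next bag of chips must bring some flavor to 7, so 18 + 1 = 19.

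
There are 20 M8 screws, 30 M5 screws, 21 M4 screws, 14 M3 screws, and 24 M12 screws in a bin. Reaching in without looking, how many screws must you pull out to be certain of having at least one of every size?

96

The hardest size to obtain is M3: we could draw every other screw first — 109 − 14 = 95 screws — without a single M3 one.
The next draw must be M3, so 95 + 1 = 96.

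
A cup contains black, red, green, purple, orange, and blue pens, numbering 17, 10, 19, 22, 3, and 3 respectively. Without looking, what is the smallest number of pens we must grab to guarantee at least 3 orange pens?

The worst case draws every non-orange pen first: 17 + 10 + 19 + 22 + 3 = 71.
The next 3 draws are then forced to be orange, giving 71 + 3 = 74.

74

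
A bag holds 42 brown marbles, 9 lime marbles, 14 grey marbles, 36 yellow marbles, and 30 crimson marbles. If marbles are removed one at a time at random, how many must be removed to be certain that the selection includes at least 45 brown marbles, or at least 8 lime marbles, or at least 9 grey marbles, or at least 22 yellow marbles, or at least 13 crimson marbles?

The worst case stops just short of every target: all 42 brown, 7 lime, 8 grey, 21 yellow, 12 crimson — 42 + 7 + 8 + 21 + 12 = 90 marbles.
One more marble must push some color to its target, so 90 + 1 = 91.

91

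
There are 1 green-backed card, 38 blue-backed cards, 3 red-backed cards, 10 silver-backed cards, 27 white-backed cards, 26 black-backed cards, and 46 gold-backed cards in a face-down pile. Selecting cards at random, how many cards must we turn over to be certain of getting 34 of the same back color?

134

Treat the 7 back colors as pigeonholes.
In the worst case we take at most 33 of each back color, but all 1 green-backed, all 3 red-backed, all 10 silver-backed, all 27 white-backed, and all 26 black-backed (fewer than 33), giving 1 + 33 + 3 + 10 + 27 + 26 + 33 = 133.
One more card then forces some back color to 34, so 133 + 1 = 134.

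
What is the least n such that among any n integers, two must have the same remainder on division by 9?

10

Two integers differ by a multiple of 9 exactly when they share a remainder mod 9.
There are 9 residue classes mod 9, so 9 integers can all lie in distinct classes.
One more integer must repeat a residue, giving a difference divisible by 9. So n = 9 + 1 = 10.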